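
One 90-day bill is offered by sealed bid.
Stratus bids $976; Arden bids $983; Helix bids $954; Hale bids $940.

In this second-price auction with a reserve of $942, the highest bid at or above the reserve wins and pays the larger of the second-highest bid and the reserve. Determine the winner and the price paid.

Sorting bids: 983 (Arden) > 976 (Stratus) > 954 (Helix) > 940 (Hale)
Highest eligible bid: Arden at $983.
Second-highest bid $976 exceeds the reserve $942 → payment $976.

Arden pays $976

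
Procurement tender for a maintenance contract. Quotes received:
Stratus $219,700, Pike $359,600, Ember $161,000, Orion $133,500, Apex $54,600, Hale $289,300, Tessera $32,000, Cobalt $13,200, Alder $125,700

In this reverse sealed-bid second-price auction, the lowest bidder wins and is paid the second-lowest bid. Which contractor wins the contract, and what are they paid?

Cobalt is paid $32,000

Bids ranked: 13,200 (Cobalt) < 32,000 (Tessera) < 54,600 (Apex) < 125,700 (Alder) < 133,500 (Orion) < 161,000 (Ember) < …
Cobalt wins with the lowest bid; price is set by the runner-up at $32,000.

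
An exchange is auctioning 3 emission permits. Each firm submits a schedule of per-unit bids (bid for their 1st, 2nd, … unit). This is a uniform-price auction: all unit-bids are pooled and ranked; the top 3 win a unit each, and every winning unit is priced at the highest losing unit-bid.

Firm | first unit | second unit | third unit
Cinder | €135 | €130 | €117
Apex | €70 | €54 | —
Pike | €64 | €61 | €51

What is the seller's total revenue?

Merging the schedules and taking the best 3: 135 (Cinder-1), 130 (Cinder-2), 117 (Cinder-3)
First bid not allocated: €70.
Allocation: Cinder 3. Every unit priced at €70.
Revenue = 3 × 70 = €210.

Total revenue: €210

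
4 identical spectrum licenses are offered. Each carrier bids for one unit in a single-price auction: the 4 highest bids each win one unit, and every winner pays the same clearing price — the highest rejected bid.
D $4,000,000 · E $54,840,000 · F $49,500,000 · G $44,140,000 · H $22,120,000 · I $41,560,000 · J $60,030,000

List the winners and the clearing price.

J, E, F, G; each pays $41,560,000

Bids ranked high→low: 60,030,000 (J), 54,840,000 (E), 49,500,000 (F), 44,140,000 (G), 41,560,000 (I), 22,120,000 (H), …
The 4 highest are J, E, F, G.
Highest unsuccessful bid: $41,560,000 → clearing price.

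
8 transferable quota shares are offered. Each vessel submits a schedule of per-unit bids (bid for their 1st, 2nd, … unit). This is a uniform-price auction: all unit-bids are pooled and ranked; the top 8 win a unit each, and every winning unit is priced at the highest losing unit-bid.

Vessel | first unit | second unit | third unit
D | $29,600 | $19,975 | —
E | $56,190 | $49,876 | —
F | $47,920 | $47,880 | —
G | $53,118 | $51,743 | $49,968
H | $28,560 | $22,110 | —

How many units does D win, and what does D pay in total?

D: 1 unit, pays $28,560

All unit-bids, highest first — top 8: 56,190 (E-1), 53,118 (G-1), 51,743 (G-2), 49,968 (G-3), 49,876 (E-2), 47,920 (F-1), 47,880 (F-2), 29,600 (D-1)
The (k+1)-th unit-bid is $28,560.
D wins 1 unit(s) at $28,560 each.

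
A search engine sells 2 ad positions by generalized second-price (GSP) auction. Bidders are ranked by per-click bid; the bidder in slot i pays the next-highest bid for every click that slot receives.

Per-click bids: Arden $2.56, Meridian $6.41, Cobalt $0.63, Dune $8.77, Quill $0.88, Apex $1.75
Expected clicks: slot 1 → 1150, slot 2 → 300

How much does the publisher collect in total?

Ranked by bid: $8.77 (Dune) > $6.41 (Meridian) > $2.56 (Arden) > …
Slot 1: Dune pays $6.41 × 1150 = $7371.50
Slot 2: Meridian pays $2.56 × 300 = $768.00
Total = $8139.50

Total revenue: $8139.50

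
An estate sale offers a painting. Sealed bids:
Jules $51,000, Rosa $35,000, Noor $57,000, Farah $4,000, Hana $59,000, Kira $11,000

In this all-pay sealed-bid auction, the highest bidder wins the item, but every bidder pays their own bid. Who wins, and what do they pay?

Hana pays $59,000

Bids ranked: 59,000 (Hana) > 57,000 (Noor) > 51,000 (Jules) > 35,000 (Rosa) > 11,000 (Kira) > 4,000 (Farah)
Hana wins with the top bid; all bids are sunk regardless.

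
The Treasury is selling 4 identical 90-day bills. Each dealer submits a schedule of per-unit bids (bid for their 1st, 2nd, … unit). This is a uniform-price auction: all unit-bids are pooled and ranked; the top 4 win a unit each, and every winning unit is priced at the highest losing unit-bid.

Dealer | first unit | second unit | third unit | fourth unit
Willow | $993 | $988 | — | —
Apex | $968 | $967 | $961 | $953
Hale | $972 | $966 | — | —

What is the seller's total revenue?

Merging the schedules and taking the best 4: 993 (Willow-1), 988 (Willow-2), 972 (Hale-1), 968 (Apex-1)
Highest rejected unit-bid = $967.
Allocation: Apex 1, Hale 1, Willow 2. Every unit priced at $967.
Revenue = 4 × 967 = $3,868.

Total revenue: $3,868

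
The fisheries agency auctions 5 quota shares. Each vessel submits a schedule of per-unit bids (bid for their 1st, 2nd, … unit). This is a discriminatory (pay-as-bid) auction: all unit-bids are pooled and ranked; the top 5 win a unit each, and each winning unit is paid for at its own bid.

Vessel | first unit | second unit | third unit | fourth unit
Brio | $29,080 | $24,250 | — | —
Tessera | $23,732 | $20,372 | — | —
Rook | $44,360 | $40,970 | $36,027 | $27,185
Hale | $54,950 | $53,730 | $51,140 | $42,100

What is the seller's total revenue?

All unit-bids, highest first — top 5: 54,950 (Hale-1), 53,730 (Hale-2), 51,140 (Hale-3), 44,360 (Rook-1), 42,100 (Hale-4)
Next rejected bid: $40,970 (not a price — pay-as-bid).
Each winning unit pays its own bid.
Revenue = 54,950 + 53,730 + 51,140 + 44,360 + 42,100 = $246,280.

Total revenue: $246,280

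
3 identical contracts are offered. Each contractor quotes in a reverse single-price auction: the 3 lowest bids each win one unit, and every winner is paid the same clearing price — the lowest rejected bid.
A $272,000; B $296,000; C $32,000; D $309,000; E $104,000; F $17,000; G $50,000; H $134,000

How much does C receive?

Ordering the bids: 17,000 (F), 32,000 (C), 50,000 (G), 104,000 (E), 134,000 (H), …
Winners (3 units): F, C, G.
First losing bid is E's $104,000, which sets the uniform price.
C wins → is paid $104,000.

C is paid $104,000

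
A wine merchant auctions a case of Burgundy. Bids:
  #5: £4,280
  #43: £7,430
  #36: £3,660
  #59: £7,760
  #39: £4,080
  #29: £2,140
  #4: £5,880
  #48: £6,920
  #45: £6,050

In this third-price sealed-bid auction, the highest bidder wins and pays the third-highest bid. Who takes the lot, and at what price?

Sorting bids: 7,760 (#59) > 7,430 (#43) > 6,920 (#48) > 6,050 (#45) > 5,880 (#4) > 4,280 (#5) > …
#59 wins; payment is bid #3 in the ranking = £6,920.

#59 pays £6,920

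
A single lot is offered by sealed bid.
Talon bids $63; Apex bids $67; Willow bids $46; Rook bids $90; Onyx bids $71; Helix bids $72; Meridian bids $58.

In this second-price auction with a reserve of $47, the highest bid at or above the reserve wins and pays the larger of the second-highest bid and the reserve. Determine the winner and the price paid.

Rook pays $72

Sorting bids: 90 (Rook) > 72 (Helix) > 71 (Onyx) > 67 (Apex) > 63 (Talon) > 58 (Meridian) > …
Rook has the top bid at or above the reserve ($90).
max(second-highest $72, reserve $47) = $72; the reserve does not bind.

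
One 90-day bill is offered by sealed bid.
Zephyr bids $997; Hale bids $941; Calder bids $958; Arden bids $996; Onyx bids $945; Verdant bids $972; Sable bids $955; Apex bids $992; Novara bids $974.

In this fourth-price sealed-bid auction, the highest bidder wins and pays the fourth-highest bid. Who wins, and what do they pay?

Zephyr pays $974

Sorting bids: 997 (Zephyr) > 996 (Arden) > 992 (Apex) > 974 (Novara) > 972 (Verdant) > 958 (Calder) > …
Zephyr wins; payment is bid #4 in the ranking = $974.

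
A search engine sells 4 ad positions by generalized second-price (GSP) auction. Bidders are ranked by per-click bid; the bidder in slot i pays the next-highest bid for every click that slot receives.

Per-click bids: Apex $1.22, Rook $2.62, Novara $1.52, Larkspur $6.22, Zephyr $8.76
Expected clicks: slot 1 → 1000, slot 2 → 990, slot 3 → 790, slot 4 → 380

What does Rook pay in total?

Sorting advertisers: $8.76 (Zephyr) > $6.22 (Larkspur) > $2.62 (Rook) > $1.52 (Novara) > $1.22 (Apex)
Rook holds slot 3 → pays next bid $1.52 × 790 clicks = $1200.80.

Rook pays $1200.80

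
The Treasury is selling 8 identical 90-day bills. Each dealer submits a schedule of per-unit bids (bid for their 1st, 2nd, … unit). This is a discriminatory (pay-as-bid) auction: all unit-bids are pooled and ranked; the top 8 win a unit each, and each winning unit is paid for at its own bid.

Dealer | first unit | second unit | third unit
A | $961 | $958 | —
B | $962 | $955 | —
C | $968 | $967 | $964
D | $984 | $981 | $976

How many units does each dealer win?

Pooled unit-bids ranked (top 8): 984 (D-1), 981 (D-2), 976 (D-3), 968 (C-1), 967 (C-2), 964 (C-3), 962 (B-1), 961 (A-1)
Next rejected bid: $958 (not a price — pay-as-bid).
Allocation: A 1, B 1, C 3, D 3.

A 1, B 1, C 3, D 3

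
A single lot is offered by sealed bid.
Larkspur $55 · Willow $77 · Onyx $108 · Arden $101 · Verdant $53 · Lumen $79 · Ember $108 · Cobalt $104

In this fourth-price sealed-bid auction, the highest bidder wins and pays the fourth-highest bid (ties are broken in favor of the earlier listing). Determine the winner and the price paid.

Onyx pays $101

Bids ranked: 108 (Onyx) > 108 (Ember) > 104 (Cobalt) > 101 (Arden) > 79 (Lumen) > 77 (Willow) > …
Onyx and Ember tie at $108; tie-break gives it to Onyx.
Onyx is highest; pays the fourth-highest bid, $101.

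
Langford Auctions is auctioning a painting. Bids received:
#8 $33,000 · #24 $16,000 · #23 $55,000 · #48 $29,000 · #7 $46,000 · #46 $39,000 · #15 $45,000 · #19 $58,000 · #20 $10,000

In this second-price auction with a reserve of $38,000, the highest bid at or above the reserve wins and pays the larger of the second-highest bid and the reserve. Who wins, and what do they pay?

#19 pays $55,000

Bids in order: 58,000 (#19) > 55,000 (#23) > 46,000 (#7) > 45,000 (#15) > 39,000 (#46) > 33,000 (#8) > …
#19 has the top bid at or above the reserve ($58,000).
max(second-highest $55,000, reserve $38,000) = $55,000; the reserve does not bind.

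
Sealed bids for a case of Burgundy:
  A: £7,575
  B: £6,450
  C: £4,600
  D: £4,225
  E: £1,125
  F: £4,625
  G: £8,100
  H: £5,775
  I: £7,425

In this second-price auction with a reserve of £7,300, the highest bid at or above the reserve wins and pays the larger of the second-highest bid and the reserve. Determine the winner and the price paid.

G pays £7,575

Bids ranked: 8,100 (G) > 7,575 (A) > 7,425 (I) > 6,450 (B) > 5,775 (H) > 4,625 (F) > …
G has the top bid at or above the reserve (£8,100).
max(second-highest £7,575, reserve £7,300) = £7,575; the reserve does not bind.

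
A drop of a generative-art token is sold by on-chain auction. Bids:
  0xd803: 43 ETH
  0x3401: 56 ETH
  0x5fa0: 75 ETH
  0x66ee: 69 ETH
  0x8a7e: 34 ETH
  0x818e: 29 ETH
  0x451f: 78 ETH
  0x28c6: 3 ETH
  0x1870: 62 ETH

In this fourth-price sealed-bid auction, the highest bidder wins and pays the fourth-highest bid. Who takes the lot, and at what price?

Fourth-price sealed-bid auction: the highest bidder wins and pays the fourth-highest bid.
Sorting bids: 78 (0x451f) > 75 (0x5fa0) > 69 (0x66ee) > 62 (0x1870) > 56 (0x3401) > 43 (0xd803) > …
0x451f wins; payment is bid #4 in the ranking = 62 ETH.

0x451f pays 62 ETH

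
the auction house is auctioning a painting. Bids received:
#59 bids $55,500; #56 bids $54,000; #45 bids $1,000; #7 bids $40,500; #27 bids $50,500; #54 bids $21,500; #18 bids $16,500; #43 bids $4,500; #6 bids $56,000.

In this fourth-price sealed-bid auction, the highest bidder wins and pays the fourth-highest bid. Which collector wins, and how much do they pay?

#6 pays $50,500

Bids in order: 56,000 (#6) > 55,500 (#59) > 54,000 (#56) > 50,500 (#27) > 40,500 (#7) > 21,500 (#54) > …
#6 is highest; pays the fourth-highest bid, $50,500.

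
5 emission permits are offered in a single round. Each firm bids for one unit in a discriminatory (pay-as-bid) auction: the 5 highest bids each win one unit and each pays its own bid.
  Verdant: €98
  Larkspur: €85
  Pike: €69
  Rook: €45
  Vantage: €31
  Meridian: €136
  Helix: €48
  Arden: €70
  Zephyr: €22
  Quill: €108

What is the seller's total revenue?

Total revenue: €497

Ordering the bids: 136 (Meridian), 108 (Quill), 98 (Verdant), 85 (Larkspur), 70 (Arden), 69 (Pike), 48 (Helix), …
The 5 highest are Meridian, Quill, Verdant, Larkspur, Arden.
Total revenue = 136 + 108 + 98 + 85 + 70 = €497.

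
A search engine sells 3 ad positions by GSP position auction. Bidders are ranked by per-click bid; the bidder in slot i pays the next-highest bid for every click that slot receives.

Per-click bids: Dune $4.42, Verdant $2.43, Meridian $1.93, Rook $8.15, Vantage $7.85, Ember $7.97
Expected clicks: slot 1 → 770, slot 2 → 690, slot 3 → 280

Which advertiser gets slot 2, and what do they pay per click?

Ember; $7.85 per click

Sorting advertisers: $8.15 (Rook) > $7.97 (Ember) > $7.85 (Vantage) > $4.42 (Dune) > …
Slot 2 goes to the second-ranked bidder, Ember, who pays the next bid down: $7.85/click.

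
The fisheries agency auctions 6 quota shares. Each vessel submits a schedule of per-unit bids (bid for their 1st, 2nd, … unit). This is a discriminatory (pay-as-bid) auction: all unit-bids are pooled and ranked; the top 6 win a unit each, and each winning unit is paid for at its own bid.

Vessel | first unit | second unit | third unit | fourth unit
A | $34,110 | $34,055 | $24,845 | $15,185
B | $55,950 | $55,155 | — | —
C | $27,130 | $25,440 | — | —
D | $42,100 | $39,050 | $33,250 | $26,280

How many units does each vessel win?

Pooled unit-bids ranked (top 6): 55,950 (B-1), 55,155 (B-2), 42,100 (D-1), 39,050 (D-2), 34,110 (A-1), 34,055 (A-2)
Next rejected bid: $33,250 (not a price — pay-as-bid).
Allocation: A 2, B 2, D 2.

A 2, B 2, D 2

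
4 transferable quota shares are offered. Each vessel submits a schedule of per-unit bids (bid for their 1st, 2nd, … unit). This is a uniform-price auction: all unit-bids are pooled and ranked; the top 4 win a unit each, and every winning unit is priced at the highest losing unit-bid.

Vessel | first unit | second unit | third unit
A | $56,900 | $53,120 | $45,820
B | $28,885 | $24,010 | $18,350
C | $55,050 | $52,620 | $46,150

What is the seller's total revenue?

Merging the schedules and taking the best 4: 56,900 (A-1), 55,050 (C-1), 53,120 (A-2), 52,620 (C-2)
The (k+1)-th unit-bid is $46,150.
Allocation: A 2, C 2. Every unit priced at $46,150.
Revenue = 4 × 46,150 = $184,600.

Total revenue: $184,600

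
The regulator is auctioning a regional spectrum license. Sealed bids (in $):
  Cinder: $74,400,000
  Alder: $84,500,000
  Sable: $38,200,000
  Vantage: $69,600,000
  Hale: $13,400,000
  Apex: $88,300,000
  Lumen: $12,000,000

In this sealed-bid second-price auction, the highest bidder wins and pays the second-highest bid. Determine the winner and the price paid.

Apex pays $84,500,000

Sealed-bid second-price auction: the highest bidder wins and pays the second-highest bid.
Sorting bids: 88,300,000 (Apex) > 84,500,000 (Alder) > 74,400,000 (Cinder) > 69,600,000 (Vantage) > 38,200,000 (Sable) > 13,400,000 (Hale) > …
Apex wins with the highest bid; price is set by the runner-up at $84,500,000.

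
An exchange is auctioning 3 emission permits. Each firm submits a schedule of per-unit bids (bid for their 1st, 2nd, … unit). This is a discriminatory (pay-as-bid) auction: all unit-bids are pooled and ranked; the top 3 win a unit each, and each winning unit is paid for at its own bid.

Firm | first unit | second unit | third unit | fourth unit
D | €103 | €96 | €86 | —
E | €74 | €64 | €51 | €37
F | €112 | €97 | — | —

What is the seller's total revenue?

Merging the schedules and taking the best 3: 112 (F-1), 103 (D-1), 97 (F-2)
Next rejected bid: €96 (not a price — pay-as-bid).
Each winning unit pays its own bid.
Revenue = 112 + 103 + 97 = €312.

Total revenue: €312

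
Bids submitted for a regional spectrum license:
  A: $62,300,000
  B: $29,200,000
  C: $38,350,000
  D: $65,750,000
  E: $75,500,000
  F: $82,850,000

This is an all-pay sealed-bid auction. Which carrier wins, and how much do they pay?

F pays $82,850,000

Sorting bids: 82,850,000 (F) > 75,500,000 (E) > 65,750,000 (D) > 62,300,000 (A) > 38,350,000 (C) > 29,200,000 (B)
F is highest and takes the item; every bidder forfeits their bid.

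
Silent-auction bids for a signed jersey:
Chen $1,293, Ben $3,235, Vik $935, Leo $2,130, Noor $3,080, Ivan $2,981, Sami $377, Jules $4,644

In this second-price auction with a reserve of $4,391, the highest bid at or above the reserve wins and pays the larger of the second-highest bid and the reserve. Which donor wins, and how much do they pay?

Jules pays $4,391

Bids ranked: 4,644 (Jules) > 3,235 (Ben) > 3,080 (Noor) > 2,981 (Ivan) > 2,130 (Leo) > 1,293 (Chen) > …
Highest eligible bid: Jules at $4,644.
max(second-highest $3,235, reserve $4,391) = $4,391.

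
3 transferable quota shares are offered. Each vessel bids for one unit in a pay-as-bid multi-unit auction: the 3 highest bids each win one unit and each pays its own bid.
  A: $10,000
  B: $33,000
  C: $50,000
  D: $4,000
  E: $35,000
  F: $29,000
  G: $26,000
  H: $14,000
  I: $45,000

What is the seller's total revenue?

Bids ranked high→low: 50,000 (C), 45,000 (I), 35,000 (E), 33,000 (B), 29,000 (F), …
The 3 highest are C, I, E.
Total revenue = 50,000 + 45,000 + 35,000 = $130,000.

Total revenue: $130,000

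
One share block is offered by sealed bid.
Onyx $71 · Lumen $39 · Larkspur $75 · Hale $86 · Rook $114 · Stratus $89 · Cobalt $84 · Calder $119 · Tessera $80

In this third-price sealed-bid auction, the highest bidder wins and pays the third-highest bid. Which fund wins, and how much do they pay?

Third-price sealed-bid auction: the highest bidder wins and pays the third-highest bid.
Bids in order: 119 (Calder) > 114 (Rook) > 89 (Stratus) > 86 (Hale) > 84 (Cobalt) > 80 (Tessera) > …
Calder wins; payment is bid #3 in the ranking = $89.

Calder pays $89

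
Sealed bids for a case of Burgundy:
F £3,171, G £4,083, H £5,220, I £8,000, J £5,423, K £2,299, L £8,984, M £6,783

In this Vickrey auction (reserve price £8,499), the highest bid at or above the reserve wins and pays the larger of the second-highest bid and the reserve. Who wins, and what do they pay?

L pays £8,499

Bids ranked: 8,984 (L) > 8,000 (I) > 6,783 (M) > 5,423 (J) > 5,220 (H) > 4,083 (G) > …
L has the top bid at or above the reserve (£8,984).
Second-highest bid £8,000 is below the reserve £8,499, so the reserve binds → payment £8,499.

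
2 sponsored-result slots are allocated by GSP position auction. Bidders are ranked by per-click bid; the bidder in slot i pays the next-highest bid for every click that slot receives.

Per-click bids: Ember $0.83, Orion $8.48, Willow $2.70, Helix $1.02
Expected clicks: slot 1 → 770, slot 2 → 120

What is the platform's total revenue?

Total revenue: $2201.40

Per-click bids in order: $8.48 (Orion) > $2.70 (Willow) > $1.02 (Helix) > …
Slot 1: Orion pays $2.70 × 770 = $2079.00
Slot 2: Willow pays $1.02 × 120 = $122.40
Total = $2201.40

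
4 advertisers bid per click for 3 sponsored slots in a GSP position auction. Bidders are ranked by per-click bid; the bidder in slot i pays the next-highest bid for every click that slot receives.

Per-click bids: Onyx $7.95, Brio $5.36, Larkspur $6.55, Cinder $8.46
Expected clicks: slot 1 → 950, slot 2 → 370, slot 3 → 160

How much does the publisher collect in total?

Per-click bids in order: $8.46 (Cinder) > $7.95 (Onyx) > $6.55 (Larkspur) > $5.36 (Brio)
Slot 1: Cinder pays $7.95 × 950 = $7552.50
Slot 2: Onyx pays $6.55 × 370 = $2423.50
Slot 3: Larkspur pays $5.36 × 160 = $857.60
Total = $10833.60

Total revenue: $10833.60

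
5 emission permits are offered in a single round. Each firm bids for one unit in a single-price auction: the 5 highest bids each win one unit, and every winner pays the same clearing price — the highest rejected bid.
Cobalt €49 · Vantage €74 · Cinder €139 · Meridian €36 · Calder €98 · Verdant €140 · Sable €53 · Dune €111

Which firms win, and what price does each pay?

Bids ranked high→low: 140 (Verdant), 139 (Cinder), 111 (Dune), 98 (Calder), 74 (Vantage), 53 (Sable), 49 (Cobalt), …
The 5 highest are Verdant, Cinder, Dune, Calder, Vantage.
Clearing price = highest rejected bid = €53.

Verdant, Cinder, Dune, Calder, Vantage; each pays €53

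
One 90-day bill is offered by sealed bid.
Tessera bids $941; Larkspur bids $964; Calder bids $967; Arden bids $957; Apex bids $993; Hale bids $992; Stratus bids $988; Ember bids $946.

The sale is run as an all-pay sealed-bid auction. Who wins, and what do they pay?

Bids in order: 993 (Apex) > 992 (Hale) > 988 (Stratus) > 967 (Calder) > 964 (Larkspur) > 957 (Arden) > …
Apex is highest and takes the item; every bidder forfeits their bid.

Apex pays $993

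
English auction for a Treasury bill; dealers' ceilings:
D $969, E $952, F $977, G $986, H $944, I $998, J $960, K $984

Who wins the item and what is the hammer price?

I wins at $986

Limits ranked: 998 (I) > 986 (G) > 984 (K) > 977 (F) > 969 (D) > 960 (J) > …
G is the last rival to drop out, at $986; I remains and wins at that price.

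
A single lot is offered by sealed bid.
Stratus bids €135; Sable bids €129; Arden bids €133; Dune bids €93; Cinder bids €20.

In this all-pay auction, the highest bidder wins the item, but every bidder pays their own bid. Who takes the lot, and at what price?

All-pay auction: the highest bidder wins the item, but every bidder pays their own bid.
Bids ranked: 135 (Stratus) > 133 (Arden) > 129 (Sable) > 93 (Dune) > 20 (Cinder)
Stratus wins with the top bid; all bids are sunk regardless.

Stratus pays €135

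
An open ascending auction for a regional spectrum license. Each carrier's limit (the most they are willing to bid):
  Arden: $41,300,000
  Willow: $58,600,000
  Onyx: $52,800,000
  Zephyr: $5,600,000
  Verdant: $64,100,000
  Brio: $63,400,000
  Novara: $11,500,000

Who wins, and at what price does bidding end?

Verdant wins at $63,400,000

Rule: the price rises until one bidder remains; the winner pays the price at which the last rival dropped out.
Limits ranked: 64,100,000 (Verdant) > 63,400,000 (Brio) > 58,600,000 (Willow) > 52,800,000 (Onyx) > 41,300,000 (Arden) > 11,500,000 (Novara) > …
Bidding ends when Brio exits at $63,400,000; Verdant takes it.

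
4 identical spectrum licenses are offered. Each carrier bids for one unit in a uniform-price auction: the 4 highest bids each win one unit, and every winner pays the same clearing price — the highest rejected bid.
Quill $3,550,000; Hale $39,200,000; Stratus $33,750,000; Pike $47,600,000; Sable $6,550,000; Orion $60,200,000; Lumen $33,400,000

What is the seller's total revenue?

Total revenue: $133,600,000

Sorting: 60,200,000 (Orion), 47,600,000 (Pike), 39,200,000 (Hale), 33,750,000 (Stratus), 33,400,000 (Lumen), 6,550,000 (Sable), …
Winners (4 units): Orion, Pike, Hale, Stratus.
First losing bid is Lumen's $33,400,000, which sets the uniform price.
Total revenue = 4 × $33,400,000 = $133,600,000.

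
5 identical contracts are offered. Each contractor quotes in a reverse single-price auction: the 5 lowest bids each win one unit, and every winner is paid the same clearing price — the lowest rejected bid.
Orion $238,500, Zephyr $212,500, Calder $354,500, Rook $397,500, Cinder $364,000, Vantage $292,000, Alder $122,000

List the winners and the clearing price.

Alder, Zephyr, Orion, Vantage, Calder; each is paid $364,000

Bids ranked low→high: 122,000 (Alder), 212,500 (Zephyr), 238,500 (Orion), 292,000 (Vantage), 354,500 (Calder), 364,000 (Cinder), 397,500 (Rook)
The 5 lowest are Alder, Zephyr, Orion, Vantage, Calder.
Lowest unsuccessful bid: $364,000 → clearing price.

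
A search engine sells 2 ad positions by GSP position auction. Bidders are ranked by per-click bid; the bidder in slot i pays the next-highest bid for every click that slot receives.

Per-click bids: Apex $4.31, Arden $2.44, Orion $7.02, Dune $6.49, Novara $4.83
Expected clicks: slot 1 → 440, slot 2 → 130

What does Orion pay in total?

Sorting advertisers: $7.02 (Orion) > $6.49 (Dune) > $4.83 (Novara) > …
Orion holds slot 1 → pays next bid $6.49 × 440 clicks = $2855.60.

Orion pays $2855.60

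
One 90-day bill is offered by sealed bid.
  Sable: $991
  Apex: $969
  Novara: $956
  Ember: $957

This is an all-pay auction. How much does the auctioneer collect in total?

All-pay auction: the highest bidder wins the item, but every bidder pays their own bid.
Sorting bids: 991 (Sable) > 969 (Apex) > 957 (Ember) > 956 (Novara)
Every bidder forfeits their bid regardless of winning.
Revenue = 991 + 969 + 956 + 957 = $3,873.

Total revenue: $3,873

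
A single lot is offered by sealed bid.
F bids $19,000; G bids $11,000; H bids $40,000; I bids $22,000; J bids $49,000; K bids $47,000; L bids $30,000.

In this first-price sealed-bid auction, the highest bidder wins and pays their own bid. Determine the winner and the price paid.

J pays $49,000

Bids ranked: 49,000 (J) > 47,000 (K) > 40,000 (H) > 30,000 (L) > 22,000 (I) > 19,000 (F) > …
J is highest → pays own bid, $49,000.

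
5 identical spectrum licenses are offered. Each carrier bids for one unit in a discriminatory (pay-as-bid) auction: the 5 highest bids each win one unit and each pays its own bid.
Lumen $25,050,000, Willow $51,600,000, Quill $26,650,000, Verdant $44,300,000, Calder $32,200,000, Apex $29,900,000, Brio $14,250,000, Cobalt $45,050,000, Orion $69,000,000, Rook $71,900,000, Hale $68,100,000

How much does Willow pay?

Willow pays $51,600,000

Sorting: 71,900,000 (Rook), 69,000,000 (Orion), 68,100,000 (Hale), 51,600,000 (Willow), 45,050,000 (Cobalt), 44,300,000 (Verdant), 32,200,000 (Calder), …
The 5 highest are Rook, Orion, Hale, Willow, Cobalt.
Willow wins → own bid $51,600,000.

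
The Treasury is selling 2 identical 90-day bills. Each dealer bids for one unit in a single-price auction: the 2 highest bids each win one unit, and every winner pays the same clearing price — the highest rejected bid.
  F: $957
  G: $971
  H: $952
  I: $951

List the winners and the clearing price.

G, F; each pays $952

Bids ranked high→low: 971 (G), 957 (F), 952 (H), 951 (I)
Winners (2 units): G, F.
Clearing price = highest rejected bid = $952.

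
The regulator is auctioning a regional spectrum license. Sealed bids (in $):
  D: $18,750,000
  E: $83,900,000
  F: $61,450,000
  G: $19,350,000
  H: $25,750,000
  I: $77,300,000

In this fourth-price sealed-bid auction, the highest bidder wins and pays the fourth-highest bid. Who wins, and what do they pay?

Sorting bids: 83,900,000 (E) > 77,300,000 (I) > 61,450,000 (F) > 25,750,000 (H) > 19,350,000 (G) > 18,750,000 (D)
E wins; payment is bid #4 in the ranking = $25,750,000.

E pays $25,750,000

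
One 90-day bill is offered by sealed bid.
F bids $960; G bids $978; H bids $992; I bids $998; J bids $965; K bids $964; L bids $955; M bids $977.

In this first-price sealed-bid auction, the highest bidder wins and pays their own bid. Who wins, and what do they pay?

I pays $998

Rule: the highest bidder wins and pays their own bid.
Bids ranked: 998 (I) > 992 (H) > 978 (G) > 977 (M) > 965 (J) > 964 (K) > …
First-price: I pays what they bid, $998.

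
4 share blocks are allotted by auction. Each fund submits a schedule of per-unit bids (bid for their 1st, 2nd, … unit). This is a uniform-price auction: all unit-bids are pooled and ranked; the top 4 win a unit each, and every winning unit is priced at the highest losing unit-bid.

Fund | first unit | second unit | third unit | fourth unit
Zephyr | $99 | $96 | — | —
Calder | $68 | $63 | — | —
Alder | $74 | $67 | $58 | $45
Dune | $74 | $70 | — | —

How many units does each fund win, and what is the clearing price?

Alder 1, Dune 1, Zephyr 2; clearing price $70

Merging the schedules and taking the best 4: 99 (Zephyr-1), 96 (Zephyr-2), 74 (Alder-1), 74 (Dune-1)
The (k+1)-th unit-bid is $70.
Allocation: Alder 1, Dune 1, Zephyr 2.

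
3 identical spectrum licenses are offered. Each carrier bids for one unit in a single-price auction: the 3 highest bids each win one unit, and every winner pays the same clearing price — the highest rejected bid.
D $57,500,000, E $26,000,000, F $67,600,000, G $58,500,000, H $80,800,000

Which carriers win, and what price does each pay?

Sorting: 80,800,000 (H), 67,600,000 (F), 58,500,000 (G), 57,500,000 (D), 26,000,000 (E)
Winners (3 units): H, F, G.
Clearing price = highest rejected bid = $57,500,000.

H, F, G; each pays $57,500,000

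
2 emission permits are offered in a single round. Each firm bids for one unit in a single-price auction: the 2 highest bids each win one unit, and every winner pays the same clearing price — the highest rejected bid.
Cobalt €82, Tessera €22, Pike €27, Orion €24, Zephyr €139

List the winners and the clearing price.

Sorting: 139 (Zephyr), 82 (Cobalt), 27 (Pike), 24 (Orion), …
Top 2: Zephyr, Cobalt.
Highest unsuccessful bid: €27 → clearing price.

Zephyr, Cobalt; each pays €27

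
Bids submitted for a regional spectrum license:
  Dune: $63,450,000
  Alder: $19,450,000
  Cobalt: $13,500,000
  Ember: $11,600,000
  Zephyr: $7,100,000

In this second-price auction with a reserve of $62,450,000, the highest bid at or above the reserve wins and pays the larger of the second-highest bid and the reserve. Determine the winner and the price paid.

Sorting bids: 63,450,000 (Dune) > 19,450,000 (Alder) > 13,500,000 (Cobalt) > 11,600,000 (Ember) > 7,100,000 (Zephyr)
Highest eligible bid: Dune at $63,450,000.
max(second-highest $19,450,000, reserve $62,450,000) = $62,450,000.

Dune pays $62,450,000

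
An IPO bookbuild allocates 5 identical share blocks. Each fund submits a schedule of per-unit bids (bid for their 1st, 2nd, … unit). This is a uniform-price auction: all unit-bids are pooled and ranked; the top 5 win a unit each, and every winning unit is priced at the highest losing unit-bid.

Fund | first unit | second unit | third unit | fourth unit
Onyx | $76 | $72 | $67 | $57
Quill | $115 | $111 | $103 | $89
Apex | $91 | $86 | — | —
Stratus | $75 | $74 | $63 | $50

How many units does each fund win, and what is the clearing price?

Merging the schedules and taking the best 5: 115 (Quill-1), 111 (Quill-2), 103 (Quill-3), 91 (Apex-1), 89 (Quill-4)
First bid not allocated: $86.
Allocation: Apex 1, Quill 4.

Apex 1, Quill 4; clearing price $86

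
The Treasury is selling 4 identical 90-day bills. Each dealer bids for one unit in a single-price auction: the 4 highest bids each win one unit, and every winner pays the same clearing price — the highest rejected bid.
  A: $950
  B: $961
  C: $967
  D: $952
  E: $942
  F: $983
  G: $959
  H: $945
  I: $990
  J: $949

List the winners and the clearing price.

Bids ranked high→low: 990 (I), 983 (F), 967 (C), 961 (B), 959 (G), 952 (D), …
Winners (4 units): I, F, C, B.
Highest unsuccessful bid: $959 → clearing price.

I, F, C, B; each pays $959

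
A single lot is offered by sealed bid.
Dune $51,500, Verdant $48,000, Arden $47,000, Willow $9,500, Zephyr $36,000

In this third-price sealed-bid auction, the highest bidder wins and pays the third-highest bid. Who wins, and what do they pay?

Dune pays $47,000

Third-price sealed-bid auction: the highest bidder wins and pays the third-highest bid.
Sorting bids: 51,500 (Dune) > 48,000 (Verdant) > 47,000 (Arden) > 36,000 (Zephyr) > 9,500 (Willow)
Dune is highest; pays the third-highest bid, $47,000.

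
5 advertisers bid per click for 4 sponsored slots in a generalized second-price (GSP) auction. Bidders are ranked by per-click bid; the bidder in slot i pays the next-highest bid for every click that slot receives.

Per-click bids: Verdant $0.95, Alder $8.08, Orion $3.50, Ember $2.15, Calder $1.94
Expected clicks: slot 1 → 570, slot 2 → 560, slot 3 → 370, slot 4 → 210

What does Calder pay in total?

Per-click bids in order: $8.08 (Alder) > $3.50 (Orion) > $2.15 (Ember) > $1.94 (Calder) > $0.95 (Verdant)
Calder holds slot 4 → pays next bid $0.95 × 210 clicks = $199.50.

Calder pays $199.50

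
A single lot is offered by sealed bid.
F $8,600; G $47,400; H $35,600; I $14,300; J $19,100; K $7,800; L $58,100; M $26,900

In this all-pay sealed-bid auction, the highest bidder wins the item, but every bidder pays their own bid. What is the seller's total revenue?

Total revenue: $217,800

Bids ranked: 58,100 (L) > 47,400 (G) > 35,600 (H) > 26,900 (M) > 19,100 (J) > 14,300 (I) > …
L wins with the top bid; all bids are sunk regardless.
Every bidder forfeits their bid regardless of winning.
Revenue = 8,600 + 47,400 + 35,600 + 14,300 + 19,100 + 7,800 + 58,100 + 26,900 = $217,800.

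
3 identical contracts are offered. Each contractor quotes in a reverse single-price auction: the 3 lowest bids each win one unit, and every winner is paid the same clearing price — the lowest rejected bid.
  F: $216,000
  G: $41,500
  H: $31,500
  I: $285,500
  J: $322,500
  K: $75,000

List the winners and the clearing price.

Ordering the bids: 31,500 (H), 41,500 (G), 75,000 (K), 216,000 (F), 285,500 (I), …
Winners (3 units): H, G, K.
Clearing price = lowest rejected bid = $216,000.

H, G, K; each is paid $216,000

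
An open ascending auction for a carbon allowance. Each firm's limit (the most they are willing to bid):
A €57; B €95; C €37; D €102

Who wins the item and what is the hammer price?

D wins at €95

Rule: the price rises until one bidder remains; the winner pays the price at which the last rival dropped out.
Limits ranked: 102 (D) > 95 (B) > 57 (A) > 37 (C)
Bidding ends when B exits at €95; D takes it.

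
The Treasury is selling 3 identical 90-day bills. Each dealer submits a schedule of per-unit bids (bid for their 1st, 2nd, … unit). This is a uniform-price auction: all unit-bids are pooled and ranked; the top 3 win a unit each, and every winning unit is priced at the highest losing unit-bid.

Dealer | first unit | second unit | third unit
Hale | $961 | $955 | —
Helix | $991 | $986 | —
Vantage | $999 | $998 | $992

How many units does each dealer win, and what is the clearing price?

Pooled unit-bids ranked (top 3): 999 (Vantage-1), 998 (Vantage-2), 992 (Vantage-3)
First bid not allocated: $991.
Allocation: Vantage 3.

Vantage 3; clearing price $991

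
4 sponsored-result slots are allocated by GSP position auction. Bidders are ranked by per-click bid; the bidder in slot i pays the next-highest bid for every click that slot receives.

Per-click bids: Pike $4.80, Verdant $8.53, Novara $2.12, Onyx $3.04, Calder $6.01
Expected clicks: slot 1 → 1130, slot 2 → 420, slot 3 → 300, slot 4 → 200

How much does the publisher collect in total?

Total revenue: $10143.30

Ranked by bid: $8.53 (Verdant) > $6.01 (Calder) > $4.80 (Pike) > $3.04 (Onyx) > $2.12 (Novara)
Slot 1: Verdant pays $6.01 × 1130 = $6791.30
Slot 2: Calder pays $4.80 × 420 = $2016.00
Slot 3: Pike pays $3.04 × 300 = $912.00
Slot 4: Onyx pays $2.12 × 200 = $424.00
Total = $10143.30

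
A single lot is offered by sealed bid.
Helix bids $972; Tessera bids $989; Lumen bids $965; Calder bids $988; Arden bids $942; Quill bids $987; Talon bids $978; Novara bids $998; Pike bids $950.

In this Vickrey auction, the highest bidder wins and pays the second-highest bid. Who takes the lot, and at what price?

Novara pays $989

Bids in order: 998 (Novara) > 989 (Tessera) > 988 (Calder) > 987 (Quill) > 978 (Talon) > 972 (Helix) > …
Novara wins with the highest bid; price is set by the runner-up at $989.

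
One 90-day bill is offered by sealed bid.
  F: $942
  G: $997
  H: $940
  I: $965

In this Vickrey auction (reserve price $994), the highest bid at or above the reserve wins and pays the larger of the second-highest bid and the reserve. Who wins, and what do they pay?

Rule: the highest bid at or above the reserve wins and pays the larger of the second-highest bid and the reserve.
Sorting bids: 997 (G) > 965 (I) > 942 (F) > 940 (H)
G has the top bid at or above the reserve ($997).
Second-highest bid $965 is below the reserve $994, so the reserve binds → payment $994.

G pays $994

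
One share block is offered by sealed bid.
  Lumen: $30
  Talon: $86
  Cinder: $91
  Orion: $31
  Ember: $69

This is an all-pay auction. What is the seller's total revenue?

All-pay auction: the highest bidder wins the item, but every bidder pays their own bid.
Bids in order: 91 (Cinder) > 86 (Talon) > 69 (Ember) > 31 (Orion) > 30 (Lumen)
Cinder wins with the top bid; all bids are sunk regardless.
Every bidder forfeits their bid regardless of winning.
Revenue = 30 + 86 + 91 + 31 + 69 = $307.

Total revenue: $307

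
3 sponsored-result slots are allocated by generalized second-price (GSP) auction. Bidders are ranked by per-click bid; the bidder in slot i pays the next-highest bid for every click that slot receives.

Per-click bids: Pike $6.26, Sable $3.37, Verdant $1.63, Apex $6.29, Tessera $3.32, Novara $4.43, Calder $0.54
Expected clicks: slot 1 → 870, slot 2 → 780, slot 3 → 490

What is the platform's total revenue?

Total revenue: $10552.90

Ranked by bid: $6.29 (Apex) > $6.26 (Pike) > $4.43 (Novara) > $3.37 (Sable) > …
Slot 1: Apex pays $6.26 × 870 = $5446.20
Slot 2: Pike pays $4.43 × 780 = $3455.40
Slot 3: Novara pays $3.37 × 490 = $1651.30
Total = $10552.90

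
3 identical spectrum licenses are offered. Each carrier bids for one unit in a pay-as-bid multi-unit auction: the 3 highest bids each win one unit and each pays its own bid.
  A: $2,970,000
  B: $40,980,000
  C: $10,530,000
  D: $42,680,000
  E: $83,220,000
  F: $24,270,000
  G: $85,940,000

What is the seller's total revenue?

Total revenue: $211,840,000

Bids ranked high→low: 85,940,000 (G), 83,220,000 (E), 42,680,000 (D), 40,980,000 (B), 24,270,000 (F), …
The 3 highest are G, E, D.
Total revenue = 85,940,000 + 83,220,000 + 42,680,000 = $211,840,000.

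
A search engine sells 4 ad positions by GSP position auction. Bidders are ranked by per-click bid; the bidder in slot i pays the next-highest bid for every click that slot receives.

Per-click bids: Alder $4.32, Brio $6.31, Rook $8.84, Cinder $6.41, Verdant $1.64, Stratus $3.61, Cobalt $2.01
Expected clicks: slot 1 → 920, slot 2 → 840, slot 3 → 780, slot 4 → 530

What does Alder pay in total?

Per-click bids in order: $8.84 (Rook) > $6.41 (Cinder) > $6.31 (Brio) > $4.32 (Alder) > $3.61 (Stratus) > …
Alder holds slot 4 → pays next bid $3.61 × 530 clicks = $1913.30.

Alder pays $1913.30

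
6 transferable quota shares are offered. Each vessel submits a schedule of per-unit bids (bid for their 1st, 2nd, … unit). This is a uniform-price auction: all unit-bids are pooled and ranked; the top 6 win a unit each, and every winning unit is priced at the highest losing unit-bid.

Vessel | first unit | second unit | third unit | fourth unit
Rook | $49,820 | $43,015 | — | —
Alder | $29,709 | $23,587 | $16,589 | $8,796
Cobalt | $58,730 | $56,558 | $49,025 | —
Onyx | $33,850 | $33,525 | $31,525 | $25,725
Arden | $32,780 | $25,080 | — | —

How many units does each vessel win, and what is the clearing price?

Pooled unit-bids ranked (top 6): 58,730 (Cobalt-1), 56,558 (Cobalt-2), 49,820 (Rook-1), 49,025 (Cobalt-3), 43,015 (Rook-2), 33,850 (Onyx-1)
First bid not allocated: $33,525.
Allocation: Cobalt 3, Onyx 1, Rook 2.

Cobalt 3, Onyx 1, Rook 2; clearing price $33,525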